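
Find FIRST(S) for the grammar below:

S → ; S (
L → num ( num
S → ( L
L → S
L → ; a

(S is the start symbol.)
From S → ; S (:
  - ';' is a terminal: add ';' and stop
From S → ( L:
  - '(' is a terminal: add '(' and stop

Collecting: FIRST(S) = { '(', ';' }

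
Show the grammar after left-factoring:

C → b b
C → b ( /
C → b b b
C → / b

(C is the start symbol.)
Left-factoring transforms A → αβ₁ | αβ₂ into A → αA' and A' → β₁ | β₂
(α is the longest common prefix among the alternatives). Repeat until
no nonterminal has two alternatives with a common prefix.

Round 1: C has alternatives sharing prefix 'b'. Introduce C': C → b C'
  Add: C' → b
  Add: C' → ( /
  Add: C' → b b

Round 2: C' has alternatives sharing prefix 'b'. Introduce C'': C' → b C''
  Add: C'' → ε
  Add: C'' → b

No remaining common prefixes — done.

Resulting grammar:
C → b C'
C' → b C''
C'' → ε
C'' → b
C' → ( /
C → / b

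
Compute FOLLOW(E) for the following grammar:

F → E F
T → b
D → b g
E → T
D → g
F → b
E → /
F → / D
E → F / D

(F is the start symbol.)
{ '/', 'b' }

To compute FOLLOW(E), find every occurrence of E on a right-hand side N → α E β: add FIRST(β) \ {ε}, and if β is empty or nullable also add FOLLOW(N). Iterate to a fixed point.

In F → E F: E is followed by F, add FIRST(F) \ {ε} = { '/', 'b' }

Taking the union: FOLLOW(E) = { '/', 'b' }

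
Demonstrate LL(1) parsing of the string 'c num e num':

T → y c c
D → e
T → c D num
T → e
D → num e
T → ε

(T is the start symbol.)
LL(1) parsing maintains a stack (initially the start symbol over $) and the input. At each step: if the stack top is a terminal, match it against the current input token; if it is a non-terminal N, replace it with the RHS of M[N, lookahead] (the unique production whose predict set contains the lookahead).

Stack is shown with the top on the left.

Stack        Input          Action
----------------------------------
T $          c num e num $  output T → c D num
c D num $    c num e num $  match 'c'
D num $      num e num $    output D → num e
num e num $  num e num $    match 'num'
e num $      e num $        match 'e'
num $        num $          match 'num'
$            $              accept

The string is accepted.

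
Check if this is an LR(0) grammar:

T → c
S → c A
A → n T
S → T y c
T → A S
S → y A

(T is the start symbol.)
A grammar is LR(0) if no state in the canonical LR(0) collection has:
  - both a shift item (dot before a terminal) and a complete item (shift-reduce conflict), or
  - two or more complete items (reduce-reduce conflict; the accept item [T' → T .] counts as a complete item here).

Augment with T' → T and build the canonical LR(0) collection (I0 = CLOSURE({[T' → . T]}), then GOTO on every symbol after a dot until no new states appear). It has 14 states:
  I0: { [A → . n T], [T → . A S], [T → . c], [T' → . T] }  — shift
  I1: { [A → . n T], [S → . T y c], [S → . c A], [S → . y A], [T → . A S], [T → . c], [T → A . S] }  — shift
  I2: { [T' → T .] }  — accept
  I3: { [T → c .] }  — reduce
  I4: { [A → . n T], [A → n . T], [T → . A S], [T → . c] }  — shift
  I5: { [A → n T .] }  — reduce
  I6: { [T → A S .] }  — reduce
  I7: { [S → T . y c] }  — shift
  I8: { [A → . n T], [S → c . A], [T → c .] }  — shift, reduce
  I9: { [A → . n T], [S → y . A] }  — shift
  I10: { [S → y A .] }  — reduce
  I11: { [S → c A .] }  — reduce
  I12: { [S → T y . c] }  — shift
  I13: { [S → T y c .] }  — reduce

Conflict in state I8:
  Shift-reduce conflict between [T → c .] and [A → . n T]
So the grammar is NOT LR(0).

Answer: No. Shift-reduce conflict between [T → c .] and [A → . n T]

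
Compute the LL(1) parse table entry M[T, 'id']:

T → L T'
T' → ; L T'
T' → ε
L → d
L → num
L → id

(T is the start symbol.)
T → L T'

To find M[T, 'id'], we find productions for T where 'id' is in the predict set (PREDICT(N → α) = (FIRST(α) \ {ε}) ∪ (FOLLOW(N) if α ⇒* ε)).

Relevant sets:
  FIRST(L) = { 'd', 'id', 'num' }

T → L T': PREDICT = { 'd', 'id', 'num' }
  'id' is in predict set, so this production goes in M[T, 'id']

M[T, 'id'] = T → L T'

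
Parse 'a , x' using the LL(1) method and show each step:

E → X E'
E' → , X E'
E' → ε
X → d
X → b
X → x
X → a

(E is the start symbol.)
Stack is shown with the top on the left.

Stack     Input    Action
-------------------------
E $       a , x $  output E → X E'
X E' $    a , x $  output X → a
a E' $    a , x $  match 'a'
E' $      , x $    output E' → , X E'
, X E' $  , x $    match ','
X E' $    x $      output X → x
x E' $    x $      match 'x'
E' $      $        output E' → ε
$         $        accept

The string is accepted.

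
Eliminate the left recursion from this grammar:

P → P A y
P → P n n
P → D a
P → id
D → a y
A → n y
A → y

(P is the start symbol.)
P → D a P'
P → id P'
P' → A y P'
P' → n n P'
P' → ε
D → a y
A → n y
A → y

P is directly left-recursive. The standard transformation for
  A → A α₁ | ... | A α_m | β₁ | ... | β_n
is
  A  → β₁ A' | ... | β_n A'
  A' → α₁ A' | ... | α_m A' | ε

P → D a becomes P → D a P'
P → id becomes P → id P'
P → P A y becomes P' → A y P'
P → P n n becomes P' → n n P'
Add P' → ε

Productions for other non-terminals are unchanged:
  D → a y
  A → n y
  A → y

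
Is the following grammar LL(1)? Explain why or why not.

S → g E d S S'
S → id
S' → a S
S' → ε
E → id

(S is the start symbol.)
No. Predict set conflict for S': { 'a' }

Relevant sets:
  FOLLOW(S') = { $, 'a' }

For S:
  PREDICT(S → g E d S S') = { 'g' }
  PREDICT(S → id) = { 'id' }
For S':
  PREDICT(S' → a S) = { 'a' }
  PREDICT(S' → ε) = { $, 'a' }
E has a single production, so nothing to check there.

Conflict found: Predict set conflict for S': { 'a' }
The grammar is NOT LL(1).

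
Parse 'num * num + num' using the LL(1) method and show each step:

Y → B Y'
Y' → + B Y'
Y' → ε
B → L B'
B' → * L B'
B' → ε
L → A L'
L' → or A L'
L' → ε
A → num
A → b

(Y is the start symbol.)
LL(1) parsing maintains a stack (initially the start symbol over $) and the input. At each step: if the stack top is a terminal, match it against the current input token; if it is a non-terminal N, replace it with the RHS of M[N, lookahead] (the unique production whose predict set contains the lookahead).

Stack is shown with the top on the left.

Stack           Input              Action
-----------------------------------------
Y $             num * num + num $  output Y → B Y'
B Y' $          num * num + num $  output B → L B'
L B' Y' $       num * num + num $  output L → A L'
A L' B' Y' $    num * num + num $  output A → num
num L' B' Y' $  num * num + num $  match 'num'
L' B' Y' $      * num + num $      output L' → ε
B' Y' $         * num + num $      output B' → * L B'
* L B' Y' $     * num + num $      match '*'
L B' Y' $       num + num $        output L → A L'
A L' B' Y' $    num + num $        output A → num
num L' B' Y' $  num + num $        match 'num'
L' B' Y' $      + num $            output L' → ε
B' Y' $         + num $            output B' → ε
Y' $            + num $            output Y' → + B Y'
+ B Y' $        + num $            match '+'
B Y' $          num $              output B → L B'
L B' Y' $       num $              output L → A L'
A L' B' Y' $    num $              output A → num
num L' B' Y' $  num $              match 'num'
L' B' Y' $      $                  output L' → ε
B' Y' $         $                  output B' → ε
Y' $            $                  output Y' → ε
$               $                  accept

The string is accepted.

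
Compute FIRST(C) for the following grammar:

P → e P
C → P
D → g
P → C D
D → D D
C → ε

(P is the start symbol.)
To compute FIRST(C), examine every production with C on the left-hand side, reading each right-hand side left to right until a non-nullable symbol is reached.

FIRST sets of the other non-terminals involved (by the same procedure, iterated to a fixed point):
  FIRST(P) = { 'e', 'g' }

From C → P:
  - P is a non-terminal: add FIRST(P) \ {ε} = { 'e', 'g' }
    P is not nullable, so stop
From C → ε:
  - ε-production, so ε ∈ FIRST(C)

Collecting: FIRST(C) = { 'e', 'g', ε }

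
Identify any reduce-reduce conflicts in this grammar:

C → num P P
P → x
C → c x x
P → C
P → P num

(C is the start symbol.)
A reduce-reduce conflict occurs when an LR(0) state has two complete items [A → α .] and [B → β .] — both call for a reduction, and with no lookahead the parser cannot choose between them.

Augment with C' → C and build the canonical LR(0) collection (I0 = CLOSURE({[C' → . C]}), then GOTO on every symbol after a dot until no new states appear). It has 12 states:
  I0: { [C → . c x x], [C → . num P P], [C' → . C] }  — shift
  I1: { [C' → C .] }  — accept
  I2: { [C → c . x x] }  — shift
  I3: { [C → . c x x], [C → . num P P], [C → num . P P], [P → . C], [P → . P num], [P → . x] }  — shift
  I4: { [P → C .] }  — reduce
  I5: { [C → . c x x], [C → . num P P], [C → num P . P], [P → . C], [P → . P num], [P → . x], [P → P . num] }  — shift
  I6: { [P → x .] }  — reduce
  I7: { [C → num P P .], [P → P . num] }  — shift, reduce
  I8: { [C → . c x x], [C → . num P P], [C → num . P P], [P → . C], [P → . P num], [P → . x], [P → P num .] }  — shift, reduce
  I9: { [P → P num .] }  — reduce
  I10: { [C → c x . x] }  — shift
  I11: { [C → c x x .] }  — reduce

No state contains more than one complete item.

Answer: No reduce-reduce conflicts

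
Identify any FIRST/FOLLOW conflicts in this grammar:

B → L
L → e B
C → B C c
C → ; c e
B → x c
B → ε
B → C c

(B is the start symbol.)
A FIRST/FOLLOW conflict occurs when a non-terminal N has a nullable alternative N → β (β ⇒* ε) and another alternative N → α with FIRST(α) ∩ FOLLOW(N) ≠ ∅: on such a lookahead the parser cannot decide between expanding α and letting N vanish via β.

Nullable non-terminals: B.
FIRST sets used below: FIRST(L) = { 'e' }, FIRST(C) = { ';', 'e', 'x' }

B: nullable alternative(s) B → ε; FOLLOW(B) = { $, ';', 'e', 'x' }
  B → L: FIRST \ {ε} = { 'e' } — overlaps FOLLOW(B) on { 'e' }: CONFLICT
  B → x c: FIRST \ {ε} = { 'x' } — overlaps FOLLOW(B) on { 'x' }: CONFLICT
  B → ε: FIRST \ {ε} = { } — this is the only nullable alternative, skip
  B → C c: FIRST \ {ε} = { ';', 'e', 'x' } — overlaps FOLLOW(B) on { ';', 'e', 'x' }: CONFLICT

C, L have no nullable alternative, so no FIRST/FOLLOW check is needed there.

So the grammar has 3 FIRST/FOLLOW conflicts (marked CONFLICT above).

Answer: Yes. B → L with FOLLOW(B) on { 'e' }; B → x c with FOLLOW(B) on { 'x' }; B → C c with FOLLOW(B) on { ';', 'e', 'x' }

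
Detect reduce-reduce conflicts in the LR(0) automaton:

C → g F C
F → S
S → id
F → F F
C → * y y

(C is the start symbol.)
No reduce-reduce conflicts

Augment with C' → C and build the canonical LR(0) collection (I0 = CLOSURE({[C' → . C]}), then GOTO on every symbol after a dot until no new states appear). It has 11 states:
  I0: { [C → . * y y], [C → . g F C], [C' → . C] }  — shift
  I1: { [C → * . y y] }  — shift
  I2: { [C' → C .] }  — accept
  I3: { [C → g . F C], [F → . F F], [F → . S], [S → . id] }  — shift
  I4: { [C → . * y y], [C → . g F C], [C → g F . C], [F → . F F], [F → . S], [F → F . F], [S → . id] }  — shift
  I5: { [F → S .] }  — reduce
  I6: { [S → id .] }  — reduce
  I7: { [C → g F C .] }  — reduce
  I8: { [F → . F F], [F → . S], [F → F . F], [F → F F .], [S → . id] }  — shift, reduce
  I9: { [C → * y . y] }  — shift
  I10: { [C → * y y .] }  — reduce

No state contains more than one complete item.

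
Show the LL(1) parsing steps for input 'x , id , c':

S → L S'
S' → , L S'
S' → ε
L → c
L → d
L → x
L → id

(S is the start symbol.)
LL(1) parsing maintains a stack (initially the start symbol over $) and the input. At each step: if the stack top is a terminal, match it against the current input token; if it is a non-terminal N, replace it with the RHS of M[N, lookahead] (the unique production whose predict set contains the lookahead).

Stack is shown with the top on the left.

Stack     Input         Action
------------------------------
S $       x , id , c $  output S → L S'
L S' $    x , id , c $  output L → x
x S' $    x , id , c $  match 'x'
S' $      , id , c $    output S' → , L S'
, L S' $  , id , c $    match ','
L S' $    id , c $      output L → id
id S' $   id , c $      match 'id'
S' $      , c $         output S' → , L S'
, L S' $  , c $         match ','
L S' $    c $           output L → c
c S' $    c $           match 'c'
S' $      $             output S' → ε
$         $             accept

The string is accepted.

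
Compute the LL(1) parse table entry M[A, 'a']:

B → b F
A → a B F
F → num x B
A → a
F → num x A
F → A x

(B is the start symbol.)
A → a B F, A → a

To find M[A, 'a'], we find productions for A where 'a' is in the predict set (PREDICT(N → α) = (FIRST(α) \ {ε}) ∪ (FOLLOW(N) if α ⇒* ε)).

A → a B F: PREDICT = { 'a' }
  'a' is in predict set, so this production goes in M[A, 'a']
A → a: PREDICT = { 'a' }
  'a' is in predict set, so this production goes in M[A, 'a']

M[A, 'a'] = A → a B F, A → a  (a multiply-defined cell — the grammar is not LL(1))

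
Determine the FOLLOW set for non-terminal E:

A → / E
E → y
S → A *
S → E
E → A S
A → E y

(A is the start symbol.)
{ $, '*', '/', 'y' }

To compute FOLLOW(E), find every occurrence of E on a right-hand side N → α E β: add FIRST(β) \ {ε}, and if β is empty or nullable also add FOLLOW(N). Iterate to a fixed point.

In A → / E: E is at the end, add FOLLOW(A)
In S → E: E is at the end, add FOLLOW(S)
In A → E y: E is followed by y, add FIRST(y) \ {ε} = { 'y' }

The FOLLOW sets referred to above (computed the same way, to a fixed point):
  FOLLOW(A) = { $, '*', '/', 'y' }
  FOLLOW(S) = { $, '*', '/', 'y' }

Taking the union: FOLLOW(E) = { $, '*', '/', 'y' }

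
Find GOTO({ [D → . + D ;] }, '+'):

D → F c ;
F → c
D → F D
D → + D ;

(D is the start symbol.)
{ [D → + . D ;], [D → . + D ;], [D → . F D], [D → . F c ;], [F → . c] }

GOTO(I, '+') = CLOSURE({ [A → αX.β] : [A → α.Xβ] ∈ I, X = '+' })

Items with dot before '+', with the dot advanced:
  [D → . + D ;] → [D → + . D ;]
Closure of the advanced items:
  [D → + . D ;] has the dot before D: add [D → . F c ;], [D → . F D], [D → . + D ;]
  [D → . F c ;] has the dot before F: add [F → . c]

GOTO = { [D → + . D ;], [D → . + D ;], [D → . F D], [D → . F c ;], [F → . c] }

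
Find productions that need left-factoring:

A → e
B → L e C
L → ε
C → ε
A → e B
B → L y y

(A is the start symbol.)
Left-factoring is needed when two productions for the same non-terminal
share a common prefix on the right-hand side.

Productions for A:
  A → e
  A → e B
Productions for B:
  B → L e C
  B → L y y

Found common prefix 'e' in productions for A
Found common prefix 'L' in productions for B

Answer: Yes, A has productions with common prefix 'e'; B has productions with common prefix 'L'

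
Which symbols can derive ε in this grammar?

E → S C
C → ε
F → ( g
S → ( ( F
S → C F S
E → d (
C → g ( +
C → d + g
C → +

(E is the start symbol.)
{ 'C' }

A non-terminal is nullable if it can derive ε (the empty string): either it has an ε-production, or it has a production whose right-hand side consists entirely of nullable non-terminals.

ε-productions: C → ε
So C is immediately nullable.
No further non-terminal can be added: every production for the remaining non-terminals contains a terminal or a non-nullable non-terminal.
Nullable = { 'C' }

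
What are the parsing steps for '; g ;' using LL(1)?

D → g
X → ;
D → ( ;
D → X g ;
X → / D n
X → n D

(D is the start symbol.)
LL(1) parsing maintains a stack (initially the start symbol over $) and the input. At each step: if the stack top is a terminal, match it against the current input token; if it is a non-terminal N, replace it with the RHS of M[N, lookahead] (the unique production whose predict set contains the lookahead).

Stack is shown with the top on the left.

Stack    Input    Action
------------------------
D $      ; g ; $  output D → X g ;
X g ; $  ; g ; $  output X → ;
; g ; $  ; g ; $  match ';'
g ; $    g ; $    match 'g'
; $      ; $      match ';'
$        $        accept

The string is accepted.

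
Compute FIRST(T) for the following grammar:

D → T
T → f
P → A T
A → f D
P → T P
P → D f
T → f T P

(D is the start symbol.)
{ 'f' }

From T → f:
  - f is a terminal: add 'f' and stop
From T → f T P:
  - f is a terminal: add 'f' and stop

Collecting: FIRST(T) = { 'f' }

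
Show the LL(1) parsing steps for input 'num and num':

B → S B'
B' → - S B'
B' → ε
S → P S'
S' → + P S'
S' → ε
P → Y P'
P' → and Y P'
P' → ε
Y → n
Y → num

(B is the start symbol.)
LL(1) parsing maintains a stack (initially the start symbol over $) and the input. At each step: if the stack top is a terminal, match it against the current input token; if it is a non-terminal N, replace it with the RHS of M[N, lookahead] (the unique production whose predict set contains the lookahead).

Stack is shown with the top on the left.

Stack             Input          Action
---------------------------------------
B $               num and num $  output B → S B'
S B' $            num and num $  output S → P S'
P S' B' $         num and num $  output P → Y P'
Y P' S' B' $      num and num $  output Y → num
num P' S' B' $    num and num $  match 'num'
P' S' B' $        and num $      output P' → and Y P'
and Y P' S' B' $  and num $      match 'and'
Y P' S' B' $      num $          output Y → num
num P' S' B' $    num $          match 'num'
P' S' B' $        $              output P' → ε
S' B' $           $              output S' → ε
B' $              $              output B' → ε
$                 $              accept

The string is accepted.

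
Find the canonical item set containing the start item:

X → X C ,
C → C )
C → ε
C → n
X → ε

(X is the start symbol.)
{ [X → . X C ,], [X → .], [X' → . X] }

First, augment the grammar with X' → X
I₀ = CLOSURE({ [X' → . X] }):
  [X' → . X] has the dot before X: add [X → . X C ,], [X → .]
No further items can be added.

I₀ = { [X → . X C ,], [X → .], [X' → . X] }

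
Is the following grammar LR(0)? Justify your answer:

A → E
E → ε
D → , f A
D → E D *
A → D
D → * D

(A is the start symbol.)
No. Shift-reduce conflict between [E → .] and [D → . * D]

Augment with A' → A and build the canonical LR(0) collection (I0 = CLOSURE({[A' → . A]}), then GOTO on every symbol after a dot until no new states appear). It has 12 states:
  I0: { [A → . D], [A → . E], [A' → . A], [D → . * D], [D → . , f A], [D → . E D *], [E → .] }  — shift, reduce
  I1: { [D → * . D], [D → . * D], [D → . , f A], [D → . E D *], [E → .] }  — shift, reduce
  I2: { [D → , . f A] }  — shift
  I3: { [A' → A .] }  — accept
  I4: { [A → D .] }  — reduce
  I5: { [A → E .], [D → . * D], [D → . , f A], [D → . E D *], [D → E . D *], [E → .] }  — shift, 2 reduces
  I6: { [D → E D . *] }  — shift
  I7: { [D → . * D], [D → . , f A], [D → . E D *], [D → E . D *], [E → .] }  — shift, reduce
  I8: { [D → E D * .] }  — reduce
  I9: { [A → . D], [A → . E], [D → , f . A], [D → . * D], [D → . , f A], [D → . E D *], [E → .] }  — shift, reduce
  I10: { [D → , f A .] }  — reduce
  I11: { [D → * D .] }  — reduce

Conflict in state I0:
  Shift-reduce conflict between [E → .] and [D → . * D]
So the grammar is NOT LR(0).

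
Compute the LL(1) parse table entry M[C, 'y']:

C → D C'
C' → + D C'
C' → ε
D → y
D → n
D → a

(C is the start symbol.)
C → D C'

To find M[C, 'y'], we find productions for C where 'y' is in the predict set (PREDICT(N → α) = (FIRST(α) \ {ε}) ∪ (FOLLOW(N) if α ⇒* ε)).

Relevant sets:
  FIRST(D) = { 'a', 'n', 'y' }

C → D C': PREDICT = { 'a', 'n', 'y' }
  'y' is in predict set, so this production goes in M[C, 'y']

M[C, 'y'] = C → D C'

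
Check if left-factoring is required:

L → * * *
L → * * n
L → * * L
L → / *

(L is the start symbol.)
Yes, L has productions with common prefix '* *'

Left-factoring is needed when two productions for the same non-terminal
share a common prefix on the right-hand side.

Productions for L:
  L → * * *
  L → * * n
  L → * * L
  L → / *

Found common prefix '* *' in productions for L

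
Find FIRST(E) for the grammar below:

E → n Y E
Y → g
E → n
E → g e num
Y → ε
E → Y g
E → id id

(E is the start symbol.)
{ 'g', 'id', 'n' }

FIRST sets of the other non-terminals involved (by the same procedure, iterated to a fixed point):
  FIRST(Y) = { 'g', ε }

From E → n Y E:
  - n is a terminal: add 'n' and stop
From E → n:
  - n is a terminal: add 'n' and stop
From E → g e num:
  - g is a terminal: add 'g' and stop
From E → Y g:
  - Y is a non-terminal: add FIRST(Y) \ {ε} = { 'g' }
    Y is nullable, so continue to the next symbol
  - g is a terminal: add 'g' and stop
From E → id id:
  - id is a terminal: add 'id' and stop

Collecting: FIRST(E) = { 'g', 'id', 'n' }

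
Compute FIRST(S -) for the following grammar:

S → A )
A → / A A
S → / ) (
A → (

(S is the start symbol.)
{ '(', '/' }

FIRST sets of the non-terminals involved (from the grammar, by fixed-point iteration):
  FIRST(S) = { '(', '/' }

To compute FIRST(S -), process the symbols left to right:
Symbol S is a non-terminal. Add FIRST(S) \ {ε} = { '(', '/' }
S is not nullable (ε ∉ FIRST(S)), so stop here.
FIRST(S -) = { '(', '/' }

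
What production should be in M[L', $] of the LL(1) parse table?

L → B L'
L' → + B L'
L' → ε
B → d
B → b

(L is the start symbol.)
L' → ε

To find M[L', $], we find productions for L' where $ is in the predict set (PREDICT(N → α) = (FIRST(α) \ {ε}) ∪ (FOLLOW(N) if α ⇒* ε)).

Relevant sets:
  FOLLOW(L') = { $ }

L' → + B L': PREDICT = { '+' }
L' → ε: PREDICT = { $ }
  $ is in predict set, so this production goes in M[L', $]

M[L', $] = L' → ε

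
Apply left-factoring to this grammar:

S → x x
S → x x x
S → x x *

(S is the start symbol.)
Left-factoring transforms A → αβ₁ | αβ₂ into A → αA' and A' → β₁ | β₂
(α is the longest common prefix among the alternatives). Repeat until
no nonterminal has two alternatives with a common prefix.

Round 1: S has alternatives sharing prefix 'x x'. Introduce S': S → x x S'
  Add: S' → ε
  Add: S' → x
  Add: S' → *

No remaining common prefixes — done.

Resulting grammar:
S → x x S'
S' → ε
S' → x
S' → *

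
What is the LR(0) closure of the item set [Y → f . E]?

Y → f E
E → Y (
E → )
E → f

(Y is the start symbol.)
Start with: [Y → f . E]
  [Y → f . E] has the dot before E: add [E → . Y (], [E → . )], [E → . f]
  [E → . Y (] has the dot before Y: add [Y → . f E]
No further items can be added.

CLOSURE = { [E → . )], [E → . Y (], [E → . f], [Y → . f E], [Y → f . E] }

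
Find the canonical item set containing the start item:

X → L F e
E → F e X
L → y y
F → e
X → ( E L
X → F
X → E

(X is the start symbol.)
First, augment the grammar with X' → X
I₀ = CLOSURE({ [X' → . X] }):
  [X' → . X] has the dot before X: add [X → . L F e], [X → . ( E L], [X → . F], [X → . E]
  [X → . L F e] has the dot before L: add [L → . y y]
  [X → . F] has the dot before F: add [F → . e]
  [X → . E] has the dot before E: add [E → . F e X]
No further items can be added.

I₀ = { [E → . F e X], [F → . e], [L → . y y], [X → . ( E L], [X → . E], [X → . F], [X → . L F e], [X' → . X] }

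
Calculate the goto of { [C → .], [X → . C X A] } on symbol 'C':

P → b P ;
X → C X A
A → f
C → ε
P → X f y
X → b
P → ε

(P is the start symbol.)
{ [C → .], [X → . C X A], [X → . b], [X → C . X A] }

GOTO(I, 'C') = CLOSURE({ [A → αX.β] : [A → α.Xβ] ∈ I, X = 'C' })

Items with dot before 'C', with the dot advanced:
  [X → . C X A] → [X → C . X A]
Closure of the advanced items:
  [X → C . X A] has the dot before X: add [X → . C X A], [X → . b]
  [X → . C X A] has the dot before C: add [C → .]

GOTO = { [C → .], [X → . C X A], [X → . b], [X → C . X A] }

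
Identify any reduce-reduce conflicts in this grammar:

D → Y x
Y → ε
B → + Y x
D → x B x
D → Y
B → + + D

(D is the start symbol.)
A reduce-reduce conflict occurs when an LR(0) state has two complete items [A → α .] and [B → β .] — both call for a reduction, and with no lookahead the parser cannot choose between them.

Augment with D' → D and build the canonical LR(0) collection (I0 = CLOSURE({[D' → . D]}), then GOTO on every symbol after a dot until no new states appear). It has 12 states:
  I0: { [D → . Y x], [D → . Y], [D → . x B x], [D' → . D], [Y → .] }  — shift, reduce
  I1: { [D' → D .] }  — accept
  I2: { [D → Y . x], [D → Y .] }  — shift, reduce
  I3: { [B → . + + D], [B → . + Y x], [D → x . B x] }  — shift
  I4: { [B → + . + D], [B → + . Y x], [Y → .] }  — shift, reduce
  I5: { [D → x B . x] }  — shift
  I6: { [D → x B x .] }  — reduce
  I7: { [B → + + . D], [D → . Y x], [D → . Y], [D → . x B x], [Y → .] }  — shift, reduce
  I8: { [B → + Y . x] }  — shift
  I9: { [B → + Y x .] }  — reduce
  I10: { [B → + + D .] }  — reduce
  I11: { [D → Y x .] }  — reduce

No state contains more than one complete item.

Answer: No reduce-reduce conflicts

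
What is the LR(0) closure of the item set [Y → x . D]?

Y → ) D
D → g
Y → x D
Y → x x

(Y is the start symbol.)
To compute CLOSURE, for each item [A → α.Bβ] where B is a non-terminal, add [B → .γ] for all productions B → γ; repeat for the newly added items until nothing changes.

Start with: [Y → x . D]
  [Y → x . D] has the dot before D: add [D → . g]
No further items can be added.

CLOSURE = { [D → . g], [Y → x . D] }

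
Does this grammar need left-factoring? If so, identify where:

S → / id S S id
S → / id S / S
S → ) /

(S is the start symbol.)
Yes, S has productions with common prefix '/ id S'

Left-factoring is needed when two productions for the same non-terminal
share a common prefix on the right-hand side.

Productions for S:
  S → / id S S id
  S → / id S / S
  S → ) /

Found common prefix '/ id S' in productions for S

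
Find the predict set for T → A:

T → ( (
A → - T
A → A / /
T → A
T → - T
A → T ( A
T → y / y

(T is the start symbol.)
PREDICT(T → A) = (FIRST(RHS) \ {ε}) ∪ (FOLLOW(T) if ε ∈ FIRST(RHS), i.e. RHS ⇒* ε)
FIRST(A) = { '(', '-', 'y' }
FIRST(A) = { '(', '-', 'y' }
ε ∉ FIRST(A), so FOLLOW(T) is not added.
PREDICT(T → A) = { '(', '-', 'y' }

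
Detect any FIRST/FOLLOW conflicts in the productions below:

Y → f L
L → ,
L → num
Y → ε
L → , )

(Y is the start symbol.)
A FIRST/FOLLOW conflict occurs when a non-terminal N has a nullable alternative N → β (β ⇒* ε) and another alternative N → α with FIRST(α) ∩ FOLLOW(N) ≠ ∅: on such a lookahead the parser cannot decide between expanding α and letting N vanish via β.

Nullable non-terminals: Y.

Y: nullable alternative(s) Y → ε; FOLLOW(Y) = { $ }
  Y → f L: FIRST \ {ε} = { 'f' } — disjoint from FOLLOW(Y)
  Y → ε: FIRST \ {ε} = { } — this is the only nullable alternative, skip

L has no nullable alternative, so no FIRST/FOLLOW check is needed there.

No FIRST/FOLLOW conflicts found.

Answer: No FIRST/FOLLOW conflicts.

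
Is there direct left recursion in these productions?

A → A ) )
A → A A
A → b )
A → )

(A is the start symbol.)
Direct left recursion occurs when N → N α for some non-terminal N (the right-hand side begins with the left-hand side itself).

A → A ) ): LEFT RECURSIVE (starts with A)
A → A A: LEFT RECURSIVE (starts with A)
A → b ): starts with b
A → ): starts with ')'

The grammar has direct left recursion on: A.

Answer: Yes, A is left-recursive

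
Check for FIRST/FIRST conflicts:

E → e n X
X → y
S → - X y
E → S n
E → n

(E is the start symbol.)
A FIRST/FIRST conflict occurs when two productions N → α and N → β for the same non-terminal have FIRST(α) ∩ FIRST(β) ≠ ∅ (with ε ∈ FIRST of a nullable right-hand side, so two nullable alternatives also conflict).

FIRST sets of the non-terminals at (or reachable through a nullable prefix from) the front of some alternative:
  FIRST(S) = { '-' }

Productions for E:
  E → e n X: FIRST = { 'e' }
  E → S n: FIRST = { '-' }
  E → n: FIRST = { 'n' }
X, S have only one production, so no FIRST/FIRST conflict is possible there.

All alternatives of each non-terminal have pairwise disjoint FIRST sets.

Answer: No FIRST/FIRST conflicts.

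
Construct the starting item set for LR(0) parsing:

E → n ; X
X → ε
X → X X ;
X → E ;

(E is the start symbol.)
First, augment the grammar with E' → E
I₀ = CLOSURE({ [E' → . E] }):
  [E' → . E] has the dot before E: add [E → . n ; X]
No further items can be added.

I₀ = { [E → . n ; X], [E' → . E] }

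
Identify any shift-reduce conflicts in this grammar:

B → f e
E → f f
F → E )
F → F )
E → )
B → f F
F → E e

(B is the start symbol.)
A shift-reduce conflict occurs when an LR(0) state has both:
  - a complete (reduce) item [A → α .] (dot at the end), and
  - a shift item [B → β . c γ] (dot before a terminal).

Augment with B' → B and build the canonical LR(0) collection (I0 = CLOSURE({[B' → . B]}), then GOTO on every symbol after a dot until no new states appear). It has 12 states:
  I0: { [B → . f F], [B → . f e], [B' → . B] }  — shift
  I1: { [B' → B .] }  — accept
  I2: { [B → f . F], [B → f . e], [E → . )], [E → . f f], [F → . E )], [F → . E e], [F → . F )] }  — shift
  I3: { [E → ) .] }  — reduce
  I4: { [F → E . )], [F → E . e] }  — shift
  I5: { [B → f F .], [F → F . )] }  — shift, reduce
  I6: { [B → f e .] }  — reduce
  I7: { [E → f . f] }  — shift
  I8: { [E → f f .] }  — reduce
  I9: { [F → F ) .] }  — reduce
  I10: { [F → E ) .] }  — reduce
  I11: { [F → E e .] }  — reduce

I5 contains reduce item [B → f F .] and shift item [F → F . )] — shift-reduce conflict.

Answer: Yes — I5: [B → f F .] vs [F → F . )]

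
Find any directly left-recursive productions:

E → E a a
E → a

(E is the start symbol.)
Yes, E is left-recursive

E → E a a: LEFT RECURSIVE (starts with E)
E → a: starts with a

The grammar has direct left recursion on: E.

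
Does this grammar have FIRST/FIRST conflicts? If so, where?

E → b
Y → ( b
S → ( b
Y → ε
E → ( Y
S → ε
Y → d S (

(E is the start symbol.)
No FIRST/FIRST conflicts.

A FIRST/FIRST conflict occurs when two productions N → α and N → β for the same non-terminal have FIRST(α) ∩ FIRST(β) ≠ ∅ (with ε ∈ FIRST of a nullable right-hand side, so two nullable alternatives also conflict).

Productions for E:
  E → b: FIRST = { 'b' }
  E → ( Y: FIRST = { '(' }
Productions for Y:
  Y → ( b: FIRST = { '(' }
  Y → ε: FIRST = { ε }
  Y → d S (: FIRST = { 'd' }
Productions for S:
  S → ( b: FIRST = { '(' }
  S → ε: FIRST = { ε }

All alternatives of each non-terminal have pairwise disjoint FIRST sets.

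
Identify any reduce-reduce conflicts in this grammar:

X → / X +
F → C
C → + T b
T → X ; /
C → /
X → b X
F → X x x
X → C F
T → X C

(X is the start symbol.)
Augment with X' → X and build the canonical LR(0) collection (I0 = CLOSURE({[X' → . X]}), then GOTO on every symbol after a dot until no new states appear). It has 21 states:
  I0: { [C → . + T b], [C → . /], [X → . / X +], [X → . C F], [X → . b X], [X' → . X] }  — shift
  I1: { [C → + . T b], [C → . + T b], [C → . /], [T → . X ; /], [T → . X C], [X → . / X +], [X → . C F], [X → . b X] }  — shift
  I2: { [C → . + T b], [C → . /], [C → / .], [X → . / X +], [X → . C F], [X → . b X], [X → / . X +] }  — shift, reduce
  I3: { [C → . + T b], [C → . /], [F → . C], [F → . X x x], [X → . / X +], [X → . C F], [X → . b X], [X → C . F] }  — shift
  I4: { [X' → X .] }  — accept
  I5: { [C → . + T b], [C → . /], [X → . / X +], [X → . C F], [X → . b X], [X → b . X] }  — shift
  I6: { [X → b X .] }  — reduce
  I7: { [C → . + T b], [C → . /], [F → . C], [F → . X x x], [F → C .], [X → . / X +], [X → . C F], [X → . b X], [X → C . F] }  — shift, reduce
  I8: { [X → C F .] }  — reduce
  I9: { [F → X . x x] }  — shift
  I10: { [F → X x . x] }  — shift
  I11: { [F → X x x .] }  — reduce
  I12: { [X → / X . +] }  — shift
  I13: { [X → / X + .] }  — reduce
  I14: { [C → + T . b] }  — shift
  I15: { [C → . + T b], [C → . /], [T → X . ; /], [T → X . C] }  — shift
  I16: { [C → / .] }  — reduce
  I17: { [T → X ; . /] }  — shift
  I18: { [T → X C .] }  — reduce
  I19: { [T → X ; / .] }  — reduce
  I20: { [C → + T b .] }  — reduce

No state contains more than one complete item.

Answer: No reduce-reduce conflicts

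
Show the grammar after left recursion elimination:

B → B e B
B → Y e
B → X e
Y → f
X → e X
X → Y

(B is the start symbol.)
B → Y e B'
B → X e B'
B' → e B B'
B' → ε
Y → f
X → e X
X → Y

B is directly left-recursive. The standard transformation for
  A → A α₁ | ... | A α_m | β₁ | ... | β_n
is
  A  → β₁ A' | ... | β_n A'
  A' → α₁ A' | ... | α_m A' | ε

B → Y e becomes B → Y e B'
B → X e becomes B → X e B'
B → B e B becomes B' → e B B'
Add B' → ε

Productions for other non-terminals are unchanged:
  Y → f
  X → e X
  X → Y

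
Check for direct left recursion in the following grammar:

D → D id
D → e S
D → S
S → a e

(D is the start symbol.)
Direct left recursion occurs when N → N α for some non-terminal N (the right-hand side begins with the left-hand side itself).

D → D id: LEFT RECURSIVE (starts with D)
D → e S: starts with e
D → S: starts with S
S → a e: starts with a

The grammar has direct left recursion on: D.

Answer: Yes, D is left-recursive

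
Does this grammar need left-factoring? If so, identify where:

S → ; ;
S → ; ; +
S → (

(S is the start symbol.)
Yes, S has productions with common prefix '; ;'

Left-factoring is needed when two productions for the same non-terminal
share a common prefix on the right-hand side.

Productions for S:
  S → ; ;
  S → ; ; +
  S → (

Found common prefix '; ;' in productions for S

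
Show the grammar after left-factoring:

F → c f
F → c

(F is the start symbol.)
Left-factoring transforms A → αβ₁ | αβ₂ into A → αA' and A' → β₁ | β₂
(α is the longest common prefix among the alternatives). Repeat until
no nonterminal has two alternatives with a common prefix.

Round 1: F has alternatives sharing prefix 'c'. Introduce F': F → c F'
  Add: F' → f
  Add: F' → ε

No remaining common prefixes — done.

Resulting grammar:
F → c F'
F' → f
F' → ε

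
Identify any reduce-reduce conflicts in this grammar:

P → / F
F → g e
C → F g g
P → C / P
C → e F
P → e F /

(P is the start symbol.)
No reduce-reduce conflicts

Augment with P' → P and build the canonical LR(0) collection (I0 = CLOSURE({[P' → . P]}), then GOTO on every symbol after a dot until no new states appear). It has 15 states:
  I0: { [C → . F g g], [C → . e F], [F → . g e], [P → . / F], [P → . C / P], [P → . e F /], [P' → . P] }  — shift
  I1: { [F → . g e], [P → / . F] }  — shift
  I2: { [P → C . / P] }  — shift
  I3: { [C → F . g g] }  — shift
  I4: { [P' → P .] }  — accept
  I5: { [C → e . F], [F → . g e], [P → e . F /] }  — shift
  I6: { [F → g . e] }  — shift
  I7: { [F → g e .] }  — reduce
  I8: { [C → e F .], [P → e F . /] }  — shift, reduce
  I9: { [P → e F / .] }  — reduce
  I10: { [C → F g . g] }  — shift
  I11: { [C → F g g .] }  — reduce
  I12: { [C → . F g g], [C → . e F], [F → . g e], [P → . / F], [P → . C / P], [P → . e F /], [P → C / . P] }  — shift
  I13: { [P → C / P .] }  — reduce
  I14: { [P → / F .] }  — reduce

No state contains more than one complete item.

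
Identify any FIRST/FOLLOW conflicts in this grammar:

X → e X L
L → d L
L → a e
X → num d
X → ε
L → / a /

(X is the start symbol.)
No FIRST/FOLLOW conflicts.

Nullable non-terminals: X.

X: nullable alternative(s) X → ε; FOLLOW(X) = { $, '/', 'a', 'd' }
  X → e X L: FIRST \ {ε} = { 'e' } — disjoint from FOLLOW(X)
  X → num d: FIRST \ {ε} = { 'num' } — disjoint from FOLLOW(X)
  X → ε: FIRST \ {ε} = { } — this is the only nullable alternative, skip

L has no nullable alternative, so no FIRST/FOLLOW check is needed there.

No FIRST/FOLLOW conflicts found.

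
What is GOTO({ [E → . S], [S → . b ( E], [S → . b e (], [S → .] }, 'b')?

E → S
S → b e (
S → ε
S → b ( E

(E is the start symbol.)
GOTO(I, 'b') = CLOSURE({ [A → αX.β] : [A → α.Xβ] ∈ I, X = 'b' })

Items with dot before 'b', with the dot advanced:
  [S → . b ( E] → [S → b . ( E]
  [S → . b e (] → [S → b . e (]
Closure adds nothing (no advanced item has the dot before a non-terminal).

GOTO = { [S → b . ( E], [S → b . e (] }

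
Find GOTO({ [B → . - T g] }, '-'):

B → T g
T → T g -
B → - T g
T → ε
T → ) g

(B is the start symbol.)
GOTO(I, '-') = CLOSURE({ [A → αX.β] : [A → α.Xβ] ∈ I, X = '-' })

Items with dot before '-', with the dot advanced:
  [B → . - T g] → [B → - . T g]
Closure of the advanced items:
  [B → - . T g] has the dot before T: add [T → . T g -], [T → .], [T → . ) g]

GOTO = { [B → - . T g], [T → . ) g], [T → . T g -], [T → .] }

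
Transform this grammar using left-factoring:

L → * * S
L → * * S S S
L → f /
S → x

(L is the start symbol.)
Left-factoring transforms A → αβ₁ | αβ₂ into A → αA' and A' → β₁ | β₂
(α is the longest common prefix among the alternatives). Repeat until
no nonterminal has two alternatives with a common prefix.

Round 1: L has alternatives sharing prefix '* * S'. Introduce L': L → * * S L'
  Add: L' → ε
  Add: L' → S S

No remaining common prefixes — done.

Resulting grammar:
L → * * S L'
L' → ε
L' → S S
L → f /
S → x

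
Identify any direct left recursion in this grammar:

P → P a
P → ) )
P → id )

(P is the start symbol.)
Yes, P is left-recursive

Direct left recursion occurs when N → N α for some non-terminal N (the right-hand side begins with the left-hand side itself).

P → P a: LEFT RECURSIVE (starts with P)
P → ) ): starts with ')'
P → id ): starts with id

The grammar has direct left recursion on: P.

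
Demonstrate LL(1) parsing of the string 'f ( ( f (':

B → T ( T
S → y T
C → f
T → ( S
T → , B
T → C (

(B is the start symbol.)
LL(1) parsing maintains a stack (initially the start symbol over $) and the input. At each step: if the stack top is a terminal, match it against the current input token; if it is a non-terminal N, replace it with the RHS of M[N, lookahead] (the unique production whose predict set contains the lookahead).

Stack is shown with the top on the left.

Stack      Input        Action
------------------------------
B $        f ( ( f ( $  output B → T ( T
T ( T $    f ( ( f ( $  output T → C (
C ( ( T $  f ( ( f ( $  output C → f
f ( ( T $  f ( ( f ( $  match 'f'
( ( T $    ( ( f ( $    match '('
( T $      ( f ( $      match '('
T $        f ( $        output T → C (
C ( $      f ( $        output C → f
f ( $      f ( $        match 'f'
( $        ( $          match '('
$          $            accept

The string is accepted.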